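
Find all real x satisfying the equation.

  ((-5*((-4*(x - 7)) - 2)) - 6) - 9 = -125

Step 1. [((-5*((-4*(x - 7)) - 2)) - 6) - 9 = -125] the outer -9 inverts by adding 9 ⇒ sub: (-5*((-4*(x - 7)) - 2)) - 6 = -116.
Step 2. [(-5*((-4*(x - 7)) - 2)) - 6 = -116] add 6: x sits inside (… - 6). So sub: -5*((-4*(x - 7)) - 2) = -110.
Step 3. [-5*((-4*(x - 7)) - 2) = -110] divide by the outer -5 ⇒ div: (-4*(x - 7)) - 2 = 22.
Step 4. [(-4*(x - 7)) - 2 = 22] add 2: x sits inside (… - 2). So sub: -4*(x - 7) = 24.
Step 5. [-4*(x - 7) = 24] leading coefficient -4: divide by -4. So div: x - 7 = -6.
Step 6. [x - 7 = -6] add 7: x sits inside (… - 7) ⇒ sub: x = 1.

Answer: x ∈ {1}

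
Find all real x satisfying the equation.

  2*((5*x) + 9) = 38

Step 1. [2*((5*x) + 9) = 38] leading coefficient 2: divide by 2. So div: (5*x) + 9 = 19.
Step 2. [(5*x) + 9 = 19] +9 is outermost — subtract 9 both sides. So sub: 5*x = 10.
Step 3. [5*x = 10] 5·(inner) — divide through by 5. So div: x = 2.

Answer: x ∈ {2}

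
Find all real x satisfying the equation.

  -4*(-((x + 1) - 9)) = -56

Step 1. [-4*(-((x + 1) - 9)) = -56] -4 out front; divide by -4, so div: -((x + 1) - 9) = 14.
Step 2. [-((x + 1) - 9) = 14] LHS negated; negate both sides. So neg: (x + 1) - 9 = -14.
Step 3. [(x + 1) - 9 = -14] the outer -9 inverts by adding 9, so sub: x + 1 = -5.
Step 4. [x + 1 = -5] the outer +1 inverts by subtracting 1. So sub: x = -6.

Answer: x ∈ {-6}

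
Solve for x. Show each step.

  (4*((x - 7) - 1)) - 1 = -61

Step 1. [(4*((x - 7) - 1)) - 1 = -61] add 1: x sits inside (… - 1) ⇒ sub: 4*((x - 7) - 1) = -60.
Step 2. [4*((x - 7) - 1) = -60] leading coefficient 4: divide by 4. So div: (x - 7) - 1 = -15.
Step 3. [(x - 7) - 1 = -15] -1 is outermost — add 1 both sides ⇒ sub: x - 7 = -14.
Step 4. [x - 7 = -14] add 7: x sits inside (… - 7). So sub: x = -7.

Answer: x ∈ {-7}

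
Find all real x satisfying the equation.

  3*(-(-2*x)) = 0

Step 1. [3*(-(-2*x)) = 0] LHS = 3·(…); ÷3 both sides, so div: -(-2*x) = 0.
Step 2. [-(-2*x) = 0] flip signs both sides ⇒ neg: -2*x = 0.
Step 3. [-2*x = 0] -2 out front; divide by -2. So div: x = 0.

Answer: x ∈ {0}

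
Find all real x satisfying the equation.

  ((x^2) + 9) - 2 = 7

Step 1. [((x^2) + 9) - 2 = 7] -2 is outermost — add 2 both sides, so sub: (x^2) + 9 = 9.
Step 2. [(x^2) + 9 = 9] 9 comes off first (subtract 9), so sub: x^2 = 0.
Step 3. [x^2 = 0] LHS squared, RHS 0 ≥ 0: apply √ (±) ⇒ sqrt: x = 0.

Answer: x ∈ {0}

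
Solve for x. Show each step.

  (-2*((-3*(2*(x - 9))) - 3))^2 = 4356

Step 1. [(-2*((-3*(2*(x - 9))) - 3))^2 = 4356] LHS squared, RHS 4356 ≥ 0: apply √ (±). So sqrt: -2*((-3*(2*(x - 9))) - 3) = 66 or -66.
Step 2. [-2*((-3*(2*(x - 9))) - 3) = 66 or -66] -2 out front; divide by -2, so div: (-3*(2*(x - 9))) - 3 = -33 or 33.
Step 3. [(-3*(2*(x - 9))) - 3 = -33 or 33] -3 is outermost — add 3 both sides ⇒ sub: -3*(2*(x - 9)) = -30 or 36.
Step 4. [-3*(2*(x - 9)) = -30 or 36] -3 out front; divide by -3 ⇒ div: 2*(x - 9) = 10 or -12.
Step 5. [2*(x - 9) = 10 or -12] leading coefficient 2: divide by 2, so div: x - 9 = 5 or -6.
Step 6. [x - 9 = 5 or -6] add 9: x sits inside (… - 9) ⇒ sub: x = 14 or 3.

Answer: x ∈ {3, 14}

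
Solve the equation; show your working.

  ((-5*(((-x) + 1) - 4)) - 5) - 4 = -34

Step 1. [((-5*(((-x) + 1) - 4)) - 5) - 4 = -34] add 4: x sits inside (… - 4) ⇒ sub: (-5*(((-x) + 1) - 4)) - 5 = -30.
Step 2. [(-5*(((-x) + 1) - 4)) - 5 = -30] common factor -5 (LHS and -30) — divide through, so factor: (((-x) + 1) - 4) + 1 = 6.
Step 3. [(((-x) + 1) - 4) + 1 = 6] 1 comes off first (subtract 1) ⇒ sub: ((-x) + 1) - 4 = 5.
Step 4. [((-x) + 1) - 4 = 5] add 4: x sits inside (… - 4). So sub: (-x) + 1 = 9.
Step 5. [(-x) + 1 = 9] +1 is outermost — subtract 1 both sides ⇒ sub: -x = 8.
Step 6. [-x = 8] leading − — multiply by −1. So neg: x = -8.

Answer: x ∈ {-8}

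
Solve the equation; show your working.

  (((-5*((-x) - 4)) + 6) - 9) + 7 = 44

Step 1. [(((-5*((-x) - 4)) + 6) - 9) + 7 = 44] peel the +7: subtract 7 from each side. So sub: ((-5*((-x) - 4)) + 6) - 9 = 37.
Step 2. [((-5*((-x) - 4)) + 6) - 9 = 37] -9 is outermost — add 9 both sides, so sub: (-5*((-x) - 4)) + 6 = 46.
Step 3. [(-5*((-x) - 4)) + 6 = 46] the outer +6 inverts by subtracting 6, so sub: -5*((-x) - 4) = 40.
Step 4. [-5*((-x) - 4) = 40] LHS = -5·(…); ÷-5 both sides. So div: (-x) - 4 = -8.
Step 5. [(-x) - 4 = -8] add 4: x sits inside (… - 4), so sub: -x = -4.
Step 6. [-x = -4] flip signs both sides, so neg: x = 4.

Answer: x ∈ {4}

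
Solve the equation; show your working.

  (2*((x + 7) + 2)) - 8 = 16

Step 1. [(2*((x + 7) + 2)) - 8 = 16] -8 is outermost — add 8 both sides, so sub: 2*((x + 7) + 2) = 24.
Step 2. [2*((x + 7) + 2) = 24] 2·(inner) — divide through by 2 ⇒ div: (x + 7) + 2 = 12.
Step 3. [(x + 7) + 2 = 12] the outer +2 inverts by subtracting 2, so sub: x + 7 = 10.
Step 4. [x + 7 = 10] subtract 7: x sits inside (… + 7). So sub: x = 3.

Answer: x ∈ {3}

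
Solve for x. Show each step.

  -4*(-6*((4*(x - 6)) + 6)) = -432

Step 1. [-4*(-6*((4*(x - 6)) + 6)) = -432] leading coefficient -4: divide by -4, so div: -6*((4*(x - 6)) + 6) = 108.
Step 2. [-6*((4*(x - 6)) + 6) = 108] -6·(inner) — divide through by -6 ⇒ div: (4*(x - 6)) + 6 = -18.
Step 3. [(4*(x - 6)) + 6 = -18] +6 is outermost — subtract 6 both sides. So sub: 4*(x - 6) = -24.
Step 4. [4*(x - 6) = -24] leading coefficient 4: divide by 4, so div: x - 6 = -6.
Step 5. [x - 6 = -6] peel the -6: add 6 from each side, so sub: x = 0.

Answer: x ∈ {0}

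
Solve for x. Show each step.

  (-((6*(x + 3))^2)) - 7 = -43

Step 1. [(-((6*(x + 3))^2)) - 7 = -43] add 7: x sits inside (… - 7). So sub: -((6*(x + 3))^2) = -36.
Step 2. [-((6*(x + 3))^2) = -36] LHS negated; negate both sides ⇒ neg: (6*(x + 3))^2 = 36.
Step 3. [(6*(x + 3))^2 = 36] LHS squared, RHS 36 ≥ 0: apply √ (±) ⇒ sqrt: 6*(x + 3) = 6 or -6.
Step 4. [6*(x + 3) = 6 or -6] LHS = 6·(…); ÷6 both sides. So div: x + 3 = 1 or -1.
Step 5. [x + 3 = 1 or -1] subtract 3: x sits inside (… + 3). So sub: x = -2 or -4.

Answer: x ∈ {-4, -2}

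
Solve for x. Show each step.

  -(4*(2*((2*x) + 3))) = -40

Step 1. [-(4*(2*((2*x) + 3))) = -40] flip signs both sides, so neg: 4*(2*((2*x) + 3)) = 40.
Step 2. [4*(2*((2*x) + 3)) = 40] LHS = 4·(…); ÷4 both sides, so div: 2*((2*x) + 3) = 10.
Step 3. [2*((2*x) + 3) = 10] 2·(inner) — divide through by 2, so div: (2*x) + 3 = 5.
Step 4. [(2*x) + 3 = 5] 3 comes off first (subtract 3), so sub: 2*x = 2.
Step 5. [2*x = 2] 2·(inner) — divide through by 2, so div: x = 1.

Answer: x ∈ {1}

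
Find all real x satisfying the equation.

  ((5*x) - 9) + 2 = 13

Step 1. [((5*x) - 9) + 2 = 13] subtract 2: x sits inside (… + 2). So sub: (5*x) - 9 = 11.
Step 2. [(5*x) - 9 = 11] the outer -9 inverts by adding 9 ⇒ sub: 5*x = 20.
Step 3. [5*x = 20] LHS = 5·(…); ÷5 both sides, so div: x = 4.

Answer: x ∈ {4}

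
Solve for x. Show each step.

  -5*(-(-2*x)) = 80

Step 1. [-5*(-(-2*x)) = 80] divide by the outer -5. So div: -(-2*x) = -16.
Step 2. [-(-2*x) = -16] leading − — multiply by −1, so neg: -2*x = 16.
Step 3. [-2*x = 16] leading coefficient -2: divide by -2 ⇒ div: x = -8.

Answer: x ∈ {-8}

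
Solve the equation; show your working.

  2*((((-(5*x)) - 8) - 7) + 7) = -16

Step 1. [2*((((-(5*x)) - 8) - 7) + 7) = -16] 2 out front; divide by 2, so div: (((-(5*x)) - 8) - 7) + 7 = -8.
Step 2. [(((-(5*x)) - 8) - 7) + 7 = -8] 7 comes off first (subtract 7). So sub: ((-(5*x)) - 8) - 7 = -15.
Step 3. [((-(5*x)) - 8) - 7 = -15] 7 comes off first (add 7). So sub: (-(5*x)) - 8 = -8.
Step 4. [(-(5*x)) - 8 = -8] peel the -8: add 8 from each side ⇒ sub: -(5*x) = 0.
Step 5. [-(5*x) = 0] flip signs both sides ⇒ neg: 5*x = 0.
Step 6. [5*x = 0] 5·(inner) — divide through by 5, so div: x = 0.

Answer: x ∈ {0}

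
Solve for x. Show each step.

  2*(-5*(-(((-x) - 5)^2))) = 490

Step 1. [2*(-5*(-(((-x) - 5)^2))) = 490] LHS = 2·(…); ÷2 both sides. So div: -5*(-(((-x) - 5)^2)) = 245.
Step 2. [-5*(-(((-x) - 5)^2)) = 245] LHS = -5·(…); ÷-5 both sides. So div: -(((-x) - 5)^2) = -49.
Step 3. [-(((-x) - 5)^2) = -49] flip signs both sides. So neg: ((-x) - 5)^2 = 49.
Step 4. [((-x) - 5)^2 = 49] LHS squared, RHS 49 ≥ 0: apply √ (±). So sqrt: (-x) - 5 = 7 or -7.
Step 5. [(-x) - 5 = 7 or -7] -5 is outermost — add 5 both sides ⇒ sub: -x = 12 or -2.
Step 6. [-x = 12 or -2] LHS negated; negate both sides ⇒ neg: x = -12 or 2.

Answer: x ∈ {-12, 2}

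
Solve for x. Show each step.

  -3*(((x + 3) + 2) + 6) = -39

Step 1. [-3*(((x + 3) + 2) + 6) = -39] LHS = -3·(…); ÷-3 both sides, so div: ((x + 3) + 2) + 6 = 13.
Step 2. [((x + 3) + 2) + 6 = 13] subtract 6: x sits inside (… + 6), so sub: (x + 3) + 2 = 7.
Step 3. [(x + 3) + 2 = 7] peel the +2: subtract 2 from each side, so sub: x + 3 = 5.
Step 4. [x + 3 = 5] +3 is outermost — subtract 3 both sides, so sub: x = 2.

Answer: x ∈ {2}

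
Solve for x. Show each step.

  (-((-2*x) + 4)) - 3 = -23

Step 1. [(-((-2*x) + 4)) - 3 = -23] peel the -3: add 3 from each side, so sub: -((-2*x) + 4) = -20.
Step 2. [-((-2*x) + 4) = -20] leading − — multiply by −1. So neg: (-2*x) + 4 = 20.
Step 3. [(-2*x) + 4 = 20] common factor -2 (LHS and 20) — divide through. So factor: x - 2 = -10.
Step 4. [x - 2 = -10] the outer -2 inverts by adding 2 ⇒ sub: x = -8.

Answer: x ∈ {-8}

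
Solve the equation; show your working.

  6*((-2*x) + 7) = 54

Step 1. [6*((-2*x) + 7) = 54] leading coefficient 6: divide by 6 ⇒ div: (-2*x) + 7 = 9.
Step 2. [(-2*x) + 7 = 9] subtract 7: x sits inside (… + 7) ⇒ sub: -2*x = 2.
Step 3. [-2*x = 2] -2·(inner) — divide through by -2, so div: x = -1.

Answer: x ∈ {-1}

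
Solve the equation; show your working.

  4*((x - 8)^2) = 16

Step 1. [4*((x - 8)^2) = 16] 4 out front; divide by 4 ⇒ div: (x - 8)^2 = 4.
Step 2. [(x - 8)^2 = 4] LHS squared, RHS 4 ≥ 0: apply √ (±). So sqrt: x - 8 = 2 or -2.
Step 3. [x - 8 = 2 or -2] peel the -8: add 8 from each side ⇒ sub: x = 10 or 6.

Answer: x ∈ {6, 10}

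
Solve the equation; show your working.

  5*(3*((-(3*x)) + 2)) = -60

Step 1. [5*(3*((-(3*x)) + 2)) = -60] LHS = 5·(…); ÷5 both sides, so div: 3*((-(3*x)) + 2) = -12.
Step 2. [3*((-(3*x)) + 2) = -12] 3 out front; divide by 3. So div: (-(3*x)) + 2 = -4.
Step 3. [(-(3*x)) + 2 = -4] subtract 2: x sits inside (… + 2) ⇒ sub: -(3*x) = -6.
Step 4. [-(3*x) = -6] flip signs both sides. So neg: 3*x = 6.
Step 5. [3*x = 6] 3 out front; divide by 3, so div: x = 2.

Answer: x ∈ {2}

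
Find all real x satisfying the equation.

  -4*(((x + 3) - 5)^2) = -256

Step 1. [-4*(((x + 3) - 5)^2) = -256] leading coefficient -4: divide by -4 ⇒ div: ((x + 3) - 5)^2 = 64.
Step 2. [((x + 3) - 5)^2 = 64] LHS squared, RHS 64 ≥ 0: apply √ (±), so sqrt: (x + 3) - 5 = 8 or -8.
Step 3. [(x + 3) - 5 = 8 or -8] add 5: x sits inside (… - 5), so sub: x + 3 = 13 or -3.
Step 4. [x + 3 = 13 or -3] +3 is outermost — subtract 3 both sides, so sub: x = 10 or -6.

Answer: x ∈ {-6, 10}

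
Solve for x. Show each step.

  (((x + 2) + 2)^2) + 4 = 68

Step 1. [(((x + 2) + 2)^2) + 4 = 68] peel the +4: subtract 4 from each side, so sub: ((x + 2) + 2)^2 = 64.
Step 2. [((x + 2) + 2)^2 = 64] √ both sides: 64 ≥ 0 gives two branches. So sqrt: (x + 2) + 2 = 8 or -8.
Step 3. [(x + 2) + 2 = 8 or -8] the outer +2 inverts by subtracting 2. So sub: x + 2 = 6 or -10.
Step 4. [x + 2 = 6 or -10] +2 is outermost — subtract 2 both sides ⇒ sub: x = 4 or -12.

Answer: x ∈ {-12, 4}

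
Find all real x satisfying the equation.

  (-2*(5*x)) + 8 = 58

Step 1. [(-2*(5*x)) + 8 = 58] peel the +8: subtract 8 from each side. So sub: -2*(5*x) = 50.
Step 2. [-2*(5*x) = 50] -2 out front; divide by -2. So div: 5*x = -25.
Step 3. [5*x = -25] divide by the outer 5 ⇒ div: x = -5.

Answer: x ∈ {-5}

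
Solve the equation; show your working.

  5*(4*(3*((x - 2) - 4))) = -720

Step 1. [5*(4*(3*((x - 2) - 4))) = -720] 5 out front; divide by 5 ⇒ div: 4*(3*((x - 2) - 4)) = -144.
Step 2. [4*(3*((x - 2) - 4)) = -144] divide by the outer 4. So div: 3*((x - 2) - 4) = -36.
Step 3. [3*((x - 2) - 4) = -36] 3 out front; divide by 3 ⇒ div: (x - 2) - 4 = -12.
Step 4. [(x - 2) - 4 = -12] add 4: x sits inside (… - 4) ⇒ sub: x - 2 = -8.
Step 5. [x - 2 = -8] the outer -2 inverts by adding 2. So sub: x = -6.

Answer: x ∈ {-6}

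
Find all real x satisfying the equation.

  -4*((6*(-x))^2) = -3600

Step 1. [-4*((6*(-x))^2) = -3600] divide by the outer -4. So div: (6*(-x))^2 = 900.
Step 2. [(6*(-x))^2 = 900] LHS squared, RHS 900 ≥ 0: apply √ (±), so sqrt: 6*(-x) = 30 or -30.
Step 3. [6*(-x) = 30 or -30] divide by the outer 6. So div: -x = 5 or -5.
Step 4. [-x = 5 or -5] leading − — multiply by −1. So neg: x = -5 or 5.

Answer: x ∈ {-5, 5}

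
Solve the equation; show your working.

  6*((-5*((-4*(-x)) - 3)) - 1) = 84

Step 1. [6*((-5*((-4*(-x)) - 3)) - 1) = 84] divide by the outer 6 ⇒ div: (-5*((-4*(-x)) - 3)) - 1 = 14.
Step 2. [(-5*((-4*(-x)) - 3)) - 1 = 14] the outer -1 inverts by adding 1, so sub: -5*((-4*(-x)) - 3) = 15.
Step 3. [-5*((-4*(-x)) - 3) = 15] -5 out front; divide by -5 ⇒ div: (-4*(-x)) - 3 = -3.
Step 4. [(-4*(-x)) - 3 = -3] add 3: x sits inside (… - 3). So sub: -4*(-x) = 0.
Step 5. [-4*(-x) = 0] -4·(inner) — divide through by -4, so div: -x = 0.
Step 6. [-x = 0] leading − — multiply by −1 ⇒ neg: x = 0.

Answer: x ∈ {0}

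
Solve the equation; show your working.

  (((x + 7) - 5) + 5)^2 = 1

Step 1. [(((x + 7) - 5) + 5)^2 = 1] LHS squared, RHS 1 ≥ 0: apply √ (±), so sqrt: ((x + 7) - 5) + 5 = 1 or -1.
Step 2. [((x + 7) - 5) + 5 = 1 or -1] the outer +5 inverts by subtracting 5 ⇒ sub: (x + 7) - 5 = -4 or -6.
Step 3. [(x + 7) - 5 = -4 or -6] 5 comes off first (add 5). So sub: x + 7 = 1 or -1.
Step 4. [x + 7 = 1 or -1] subtract 7: x sits inside (… + 7), so sub: x = -6 or -8.

Answer: x ∈ {-8, -6}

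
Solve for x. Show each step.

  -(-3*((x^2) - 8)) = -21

Step 1. [-(-3*((x^2) - 8)) = -21] flip signs both sides, so neg: -3*((x^2) - 8) = 21.
Step 2. [-3*((x^2) - 8) = 21] leading coefficient -3: divide by -3. So div: (x^2) - 8 = -7.
Step 3. [(x^2) - 8 = -7] -8 is outermost — add 8 both sides, so sub: x^2 = 1.
Step 4. [x^2 = 1] √ both sides: 1 ≥ 0 gives two branches, so sqrt: x = 1 or -1.

Answer: x ∈ {-1, 1}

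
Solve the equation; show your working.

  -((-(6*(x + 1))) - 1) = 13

Step 1. [-((-(6*(x + 1))) - 1) = 13] leading − — multiply by −1, so neg: (-(6*(x + 1))) - 1 = -13.
Step 2. [(-(6*(x + 1))) - 1 = -13] the outer -1 inverts by adding 1. So sub: -(6*(x + 1)) = -12.
Step 3. [-(6*(x + 1)) = -12] LHS negated; negate both sides ⇒ neg: 6*(x + 1) = 12.
Step 4. [6*(x + 1) = 12] 6·(inner) — divide through by 6 ⇒ div: x + 1 = 2.
Step 5. [x + 1 = 2] subtract 1: x sits inside (… + 1). So sub: x = 1.

Answer: x ∈ {1}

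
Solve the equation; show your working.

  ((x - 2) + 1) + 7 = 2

Step 1. [((x - 2) + 1) + 7 = 2] the outer +7 inverts by subtracting 7 ⇒ sub: (x - 2) + 1 = -5.
Step 2. [(x - 2) + 1 = -5] +1 is outermost — subtract 1 both sides, so sub: x - 2 = -6.
Step 3. [x - 2 = -6] add 2: x sits inside (… - 2). So sub: x = -4.

Answer: x ∈ {-4}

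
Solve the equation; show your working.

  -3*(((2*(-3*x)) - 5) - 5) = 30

Step 1. [-3*(((2*(-3*x)) - 5) - 5) = 30] -3·(inner) — divide through by -3. So div: ((2*(-3*x)) - 5) - 5 = -10.
Step 2. [((2*(-3*x)) - 5) - 5 = -10] -5 is outermost — add 5 both sides ⇒ sub: (2*(-3*x)) - 5 = -5.
Step 3. [(2*(-3*x)) - 5 = -5] add 5: x sits inside (… - 5). So sub: 2*(-3*x) = 0.
Step 4. [2*(-3*x) = 0] LHS = 2·(…); ÷2 both sides. So div: -3*x = 0.
Step 5. [-3*x = 0] divide by the outer -3. So div: x = 0.

Answer: x ∈ {0}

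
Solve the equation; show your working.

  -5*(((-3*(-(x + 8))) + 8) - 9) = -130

Step 1. [-5*(((-3*(-(x + 8))) + 8) - 9) = -130] divide by the outer -5. So div: ((-3*(-(x + 8))) + 8) - 9 = 26.
Step 2. [((-3*(-(x + 8))) + 8) - 9 = 26] -9 is outermost — add 9 both sides ⇒ sub: (-3*(-(x + 8))) + 8 = 35.
Step 3. [(-3*(-(x + 8))) + 8 = 35] peel the +8: subtract 8 from each side, so sub: -3*(-(x + 8)) = 27.
Step 4. [-3*(-(x + 8)) = 27] divide by the outer -3 ⇒ div: -(x + 8) = -9.
Step 5. [-(x + 8) = -9] LHS negated; negate both sides ⇒ neg: x + 8 = 9.
Step 6. [x + 8 = 9] peel the +8: subtract 8 from each side ⇒ sub: x = 1.

Answer: x ∈ {1}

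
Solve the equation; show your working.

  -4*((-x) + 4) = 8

Step 1. [-4*((-x) + 4) = 8] -4·(inner) — divide through by -4, so div: (-x) + 4 = -2.
Step 2. [(-x) + 4 = -2] +4 is outermost — subtract 4 both sides ⇒ sub: -x = -6.
Step 3. [-x = -6] LHS negated; negate both sides. So neg: x = 6.

Answer: x ∈ {6}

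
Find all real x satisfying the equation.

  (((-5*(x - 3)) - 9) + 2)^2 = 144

Step 1. [(((-5*(x - 3)) - 9) + 2)^2 = 144] √ both sides: 144 ≥ 0 gives two branches. So sqrt: ((-5*(x - 3)) - 9) + 2 = 12 or -12.
Step 2. [((-5*(x - 3)) - 9) + 2 = 12 or -12] the outer +2 inverts by subtracting 2, so sub: (-5*(x - 3)) - 9 = 10 or -14.
Step 3. [(-5*(x - 3)) - 9 = 10 or -14] add 9: x sits inside (… - 9), so sub: -5*(x - 3) = 19 or -5.
Step 4. [-5*(x - 3) = 19 or -5] divide by the outer -5, so div: x - 3 = -19/5 or 1.
Step 5. [x - 3 = -19/5 or 1] 3 comes off first (add 3). So sub: x = -4/5 or 4.

Answer: x ∈ {-4/5, 4}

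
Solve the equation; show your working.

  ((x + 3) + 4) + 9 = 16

Step 1. [((x + 3) + 4) + 9 = 16] subtract 9: x sits inside (… + 9) ⇒ sub: (x + 3) + 4 = 7.
Step 2. [(x + 3) + 4 = 7] peel the +4: subtract 4 from each side. So sub: x + 3 = 3.
Step 3. [x + 3 = 3] subtract 3: x sits inside (… + 3). So sub: x = 0.

Answer: x ∈ {0}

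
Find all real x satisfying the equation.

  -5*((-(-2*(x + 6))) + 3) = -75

Step 1. [-5*((-(-2*(x + 6))) + 3) = -75] leading coefficient -5: divide by -5. So div: (-(-2*(x + 6))) + 3 = 15.
Step 2. [(-(-2*(x + 6))) + 3 = 15] the outer +3 inverts by subtracting 3. So sub: -(-2*(x + 6)) = 12.
Step 3. [-(-2*(x + 6)) = 12] leading − — multiply by −1, so neg: -2*(x + 6) = -12.
Step 4. [-2*(x + 6) = -12] -2 out front; divide by -2 ⇒ div: x + 6 = 6.
Step 5. [x + 6 = 6] subtract 6: x sits inside (… + 6), so sub: x = 0.

Answer: x ∈ {0}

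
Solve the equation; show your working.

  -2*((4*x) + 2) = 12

Step 1. [-2*((4*x) + 2) = 12] -2·(inner) — divide through by -2, so div: (4*x) + 2 = -6.
Step 2. [(4*x) + 2 = -6] +2 is outermost — subtract 2 both sides ⇒ sub: 4*x = -8.
Step 3. [4*x = -8] 4 out front; divide by 4, so div: x = -2.

Answer: x ∈ {-2}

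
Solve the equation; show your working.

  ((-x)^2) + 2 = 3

Step 1. [((-x)^2) + 2 = 3] +2 is outermost — subtract 2 both sides, so sub: (-x)^2 = 1.
Step 2. [(-x)^2 = 1] LHS squared, RHS 1 ≥ 0: apply √ (±), so sqrt: -x = 1 or -1.
Step 3. [-x = 1 or -1] flip signs both sides. So neg: x = -1 or 1.

Answer: x ∈ {-1, 1}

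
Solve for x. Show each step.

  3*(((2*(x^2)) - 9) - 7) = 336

Step 1. [3*(((2*(x^2)) - 9) - 7) = 336] divide by the outer 3 ⇒ div: ((2*(x^2)) - 9) - 7 = 112.
Step 2. [((2*(x^2)) - 9) - 7 = 112] the outer -7 inverts by adding 7. So sub: (2*(x^2)) - 9 = 119.
Step 3. [(2*(x^2)) - 9 = 119] peel the -9: add 9 from each side ⇒ sub: 2*(x^2) = 128.
Step 4. [2*(x^2) = 128] leading coefficient 2: divide by 2, so div: x^2 = 64.
Step 5. [x^2 = 64] 64 ≥ 0, LHS is (·)² — take ±√. So sqrt: x = 8 or -8.

Answer: x ∈ {-8, 8}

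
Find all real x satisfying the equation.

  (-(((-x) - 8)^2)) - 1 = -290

Step 1. [(-(((-x) - 8)^2)) - 1 = -290] 1 comes off first (add 1) ⇒ sub: -(((-x) - 8)^2) = -289.
Step 2. [-(((-x) - 8)^2) = -289] flip signs both sides ⇒ neg: ((-x) - 8)^2 = 289.
Step 3. [((-x) - 8)^2 = 289] LHS squared, RHS 289 ≥ 0: apply √ (±), so sqrt: (-x) - 8 = 17 or -17.
Step 4. [(-x) - 8 = 17 or -17] 8 comes off first (add 8), so sub: -x = 25 or -9.
Step 5. [-x = 25 or -9] flip signs both sides. So neg: x = -25 or 9.

Answer: x ∈ {-25, 9}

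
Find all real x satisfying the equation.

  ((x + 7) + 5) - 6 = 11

Step 1. [((x + 7) + 5) - 6 = 11] peel the -6: add 6 from each side. So sub: (x + 7) + 5 = 17.
Step 2. [(x + 7) + 5 = 17] +5 is outermost — subtract 5 both sides, so sub: x + 7 = 12.
Step 3. [x + 7 = 12] subtract 7: x sits inside (… + 7), so sub: x = 5.

Answer: x ∈ {5}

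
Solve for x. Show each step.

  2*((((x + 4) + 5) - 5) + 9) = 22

Step 1. [2*((((x + 4) + 5) - 5) + 9) = 22] divide by the outer 2. So div: (((x + 4) + 5) - 5) + 9 = 11.
Step 2. [(((x + 4) + 5) - 5) + 9 = 11] +9 is outermost — subtract 9 both sides, so sub: ((x + 4) + 5) - 5 = 2.
Step 3. [((x + 4) + 5) - 5 = 2] the outer -5 inverts by adding 5. So sub: (x + 4) + 5 = 7.
Step 4. [(x + 4) + 5 = 7] the outer +5 inverts by subtracting 5. So sub: x + 4 = 2.
Step 5. [x + 4 = 2] 4 comes off first (subtract 4) ⇒ sub: x = -2.

Answer: x ∈ {-2}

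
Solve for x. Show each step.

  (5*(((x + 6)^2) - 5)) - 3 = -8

Step 1. [(5*(((x + 6)^2) - 5)) - 3 = -8] -3 is outermost — add 3 both sides ⇒ sub: 5*(((x + 6)^2) - 5) = -5.
Step 2. [5*(((x + 6)^2) - 5) = -5] divide by the outer 5. So div: ((x + 6)^2) - 5 = -1.
Step 3. [((x + 6)^2) - 5 = -1] add 5: x sits inside (… - 5) ⇒ sub: (x + 6)^2 = 4.
Step 4. [(x + 6)^2 = 4] LHS squared, RHS 4 ≥ 0: apply √ (±). So sqrt: x + 6 = 2 or -2.
Step 5. [x + 6 = 2 or -2] the outer +6 inverts by subtracting 6. So sub: x = -4 or -8.

Answer: x ∈ {-8, -4}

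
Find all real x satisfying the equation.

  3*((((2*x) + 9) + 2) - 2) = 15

Step 1. [3*((((2*x) + 9) + 2) - 2) = 15] leading coefficient 3: divide by 3. So div: (((2*x) + 9) + 2) - 2 = 5.
Step 2. [(((2*x) + 9) + 2) - 2 = 5] -2 is outermost — add 2 both sides. So sub: ((2*x) + 9) + 2 = 7.
Step 3. [((2*x) + 9) + 2 = 7] 2 comes off first (subtract 2). So sub: (2*x) + 9 = 5.
Step 4. [(2*x) + 9 = 5] the outer +9 inverts by subtracting 9. So sub: 2*x = -4.
Step 5. [2*x = -4] 2 out front; divide by 2, so div: x = -2.

Answer: x ∈ {-2}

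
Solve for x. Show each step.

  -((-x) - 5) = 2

Step 1. [-((-x) - 5) = 2] leading − — multiply by −1, so neg: (-x) - 5 = -2.
Step 2. [(-x) - 5 = -2] 5 comes off first (add 5). So sub: -x = 3.
Step 3. [-x = 3] flip signs both sides ⇒ neg: x = -3.

Answer: x ∈ {-3}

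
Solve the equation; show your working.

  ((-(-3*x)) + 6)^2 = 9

Step 1. [((-(-3*x)) + 6)^2 = 9] 9 ≥ 0, LHS is (·)² — take ±√, so sqrt: (-(-3*x)) + 6 = 3 or -3.
Step 2. [(-(-3*x)) + 6 = 3 or -3] peel the +6: subtract 6 from each side ⇒ sub: -(-3*x) = -3 or -9.
Step 3. [-(-3*x) = -3 or -9] leading − — multiply by −1. So neg: -3*x = 3 or 9.
Step 4. [-3*x = 3 or 9] divide by the outer -3. So div: x = -1 or -3.

Answer: x ∈ {-3, -1}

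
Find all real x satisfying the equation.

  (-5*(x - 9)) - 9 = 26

Step 1. [(-5*(x - 9)) - 9 = 26] peel the -9: add 9 from each side ⇒ sub: -5*(x - 9) = 35.
Step 2. [-5*(x - 9) = 35] leading coefficient -5: divide by -5, so div: x - 9 = -7.
Step 3. [x - 9 = -7] the outer -9 inverts by adding 9. So sub: x = 2.

Answer: x ∈ {2}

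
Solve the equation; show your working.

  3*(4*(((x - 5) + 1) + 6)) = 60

Step 1. [3*(4*(((x - 5) + 1) + 6)) = 60] leading coefficient 3: divide by 3. So div: 4*(((x - 5) + 1) + 6) = 20.
Step 2. [4*(((x - 5) + 1) + 6) = 20] 4 out front; divide by 4 ⇒ div: ((x - 5) + 1) + 6 = 5.
Step 3. [((x - 5) + 1) + 6 = 5] 6 comes off first (subtract 6). So sub: (x - 5) + 1 = -1.
Step 4. [(x - 5) + 1 = -1] peel the +1: subtract 1 from each side, so sub: x - 5 = -2.
Step 5. [x - 5 = -2] 5 comes off first (add 5), so sub: x = 3.

Answer: x ∈ {3}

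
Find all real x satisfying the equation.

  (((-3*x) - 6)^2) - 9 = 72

Step 1. [(((-3*x) - 6)^2) - 9 = 72] add 9: x sits inside (… - 9). So sub: ((-3*x) - 6)^2 = 81.
Step 2. [((-3*x) - 6)^2 = 81] LHS squared, RHS 81 ≥ 0: apply √ (±). So sqrt: (-3*x) - 6 = 9 or -9.
Step 3. [(-3*x) - 6 = 9 or -9] -3 | LHS and -3 | 9 or -9: pull -3 out, so factor: x + 2 = -3 or 3.
Step 4. [x + 2 = -3 or 3] subtract 2: x sits inside (… + 2). So sub: x = -5 or 1.

Answer: x ∈ {-5, 1}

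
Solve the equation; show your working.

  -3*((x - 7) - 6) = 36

Step 1. [-3*((x - 7) - 6) = 36] -3·(inner) — divide through by -3, so div: (x - 7) - 6 = -12.
Step 2. [(x - 7) - 6 = -12] 6 comes off first (add 6), so sub: x - 7 = -6.
Step 3. [x - 7 = -6] add 7: x sits inside (… - 7) ⇒ sub: x = 1.

Answer: x ∈ {1}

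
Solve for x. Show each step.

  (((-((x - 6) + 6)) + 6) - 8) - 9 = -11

Step 1. [(((-((x - 6) + 6)) + 6) - 8) - 9 = -11] -9 is outermost — add 9 both sides. So sub: ((-((x - 6) + 6)) + 6) - 8 = -2.
Step 2. [((-((x - 6) + 6)) + 6) - 8 = -2] 8 comes off first (add 8). So sub: (-((x - 6) + 6)) + 6 = 6.
Step 3. [(-((x - 6) + 6)) + 6 = 6] the outer +6 inverts by subtracting 6. So sub: -((x - 6) + 6) = 0.
Step 4. [-((x - 6) + 6) = 0] flip signs both sides. So neg: (x - 6) + 6 = 0.
Step 5. [(x - 6) + 6 = 0] subtract 6: x sits inside (… + 6), so sub: x - 6 = -6.
Step 6. [x - 6 = -6] peel the -6: add 6 from each side, so sub: x = 0.

Answer: x ∈ {0}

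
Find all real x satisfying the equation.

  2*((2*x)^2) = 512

Step 1. [2*((2*x)^2) = 512] leading coefficient 2: divide by 2, so div: (2*x)^2 = 256.
Step 2. [(2*x)^2 = 256] 256 ≥ 0, LHS is (·)² — take ±√, so sqrt: 2*x = 16 or -16.
Step 3. [2*x = 16 or -16] 2·(inner) — divide through by 2. So div: x = 8 or -8.

Answer: x ∈ {-8, 8}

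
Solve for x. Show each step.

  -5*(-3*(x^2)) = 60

Step 1. [-5*(-3*(x^2)) = 60] -5·(inner) — divide through by -5 ⇒ div: -3*(x^2) = -12.
Step 2. [-3*(x^2) = -12] leading coefficient -3: divide by -3 ⇒ div: x^2 = 4.
Step 3. [x^2 = 4] √ both sides: 4 ≥ 0 gives two branches ⇒ sqrt: x = 2 or -2.

Answer: x ∈ {-2, 2}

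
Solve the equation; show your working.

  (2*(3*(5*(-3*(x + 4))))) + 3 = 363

Step 1. [(2*(3*(5*(-3*(x + 4))))) + 3 = 363] +3 is outermost — subtract 3 both sides. So sub: 2*(3*(5*(-3*(x + 4)))) = 360.
Step 2. [2*(3*(5*(-3*(x + 4)))) = 360] divide by the outer 2. So div: 3*(5*(-3*(x + 4))) = 180.
Step 3. [3*(5*(-3*(x + 4))) = 180] leading coefficient 3: divide by 3 ⇒ div: 5*(-3*(x + 4)) = 60.
Step 4. [5*(-3*(x + 4)) = 60] leading coefficient 5: divide by 5 ⇒ div: -3*(x + 4) = 12.
Step 5. [-3*(x + 4) = 12] -3 out front; divide by -3 ⇒ div: x + 4 = -4.
Step 6. [x + 4 = -4] 4 comes off first (subtract 4) ⇒ sub: x = -8.

Answer: x ∈ {-8}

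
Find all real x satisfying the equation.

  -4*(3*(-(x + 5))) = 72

Step 1. [-4*(3*(-(x + 5))) = 72] divide by the outer -4. So div: 3*(-(x + 5)) = -18.
Step 2. [3*(-(x + 5)) = -18] LHS = 3·(…); ÷3 both sides ⇒ div: -(x + 5) = -6.
Step 3. [-(x + 5) = -6] LHS negated; negate both sides, so neg: x + 5 = 6.
Step 4. [x + 5 = 6] the outer +5 inverts by subtracting 5 ⇒ sub: x = 1.

Answer: x ∈ {1}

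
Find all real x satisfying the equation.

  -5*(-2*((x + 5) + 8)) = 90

Step 1. [-5*(-2*((x + 5) + 8)) = 90] divide by the outer -5. So div: -2*((x + 5) + 8) = -18.
Step 2. [-2*((x + 5) + 8) = -18] divide by the outer -2. So div: (x + 5) + 8 = 9.
Step 3. [(x + 5) + 8 = 9] the outer +8 inverts by subtracting 8, so sub: x + 5 = 1.
Step 4. [x + 5 = 1] peel the +5: subtract 5 from each side ⇒ sub: x = -4.

Answer: x ∈ {-4}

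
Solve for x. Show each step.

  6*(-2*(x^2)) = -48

Step 1. [6*(-2*(x^2)) = -48] 6·(inner) — divide through by 6. So div: -2*(x^2) = -8.
Step 2. [-2*(x^2) = -8] -2·(inner) — divide through by -2 ⇒ div: x^2 = 4.
Step 3. [x^2 = 4] √ both sides: 4 ≥ 0 gives two branches, so sqrt: x = 2 or -2.

Answer: x ∈ {-2, 2}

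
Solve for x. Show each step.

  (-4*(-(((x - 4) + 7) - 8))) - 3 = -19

Step 1. [(-4*(-(((x - 4) + 7) - 8))) - 3 = -19] add 3: x sits inside (… - 3) ⇒ sub: -4*(-(((x - 4) + 7) - 8)) = -16.
Step 2. [-4*(-(((x - 4) + 7) - 8)) = -16] divide by the outer -4. So div: -(((x - 4) + 7) - 8) = 4.
Step 3. [-(((x - 4) + 7) - 8) = 4] LHS negated; negate both sides, so neg: ((x - 4) + 7) - 8 = -4.
Step 4. [((x - 4) + 7) - 8 = -4] -8 is outermost — add 8 both sides, so sub: (x - 4) + 7 = 4.
Step 5. [(x - 4) + 7 = 4] 7 comes off first (subtract 7) ⇒ sub: x - 4 = -3.
Step 6. [x - 4 = -3] add 4: x sits inside (… - 4). So sub: x = 1.

Answer: x ∈ {1}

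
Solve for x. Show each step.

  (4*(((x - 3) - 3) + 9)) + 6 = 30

Step 1. [(4*(((x - 3) - 3) + 9)) + 6 = 30] subtract 6: x sits inside (… + 6). So sub: 4*(((x - 3) - 3) + 9) = 24.
Step 2. [4*(((x - 3) - 3) + 9) = 24] leading coefficient 4: divide by 4. So div: ((x - 3) - 3) + 9 = 6.
Step 3. [((x - 3) - 3) + 9 = 6] +9 is outermost — subtract 9 both sides ⇒ sub: (x - 3) - 3 = -3.
Step 4. [(x - 3) - 3 = -3] 3 comes off first (add 3) ⇒ sub: x - 3 = 0.
Step 5. [x - 3 = 0] -3 is outermost — add 3 both sides ⇒ sub: x = 3.

Answer: x ∈ {3}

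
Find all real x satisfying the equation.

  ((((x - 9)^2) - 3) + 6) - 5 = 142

Step 1. [((((x - 9)^2) - 3) + 6) - 5 = 142] the outer -5 inverts by adding 5. So sub: (((x - 9)^2) - 3) + 6 = 147.
Step 2. [(((x - 9)^2) - 3) + 6 = 147] the outer +6 inverts by subtracting 6, so sub: ((x - 9)^2) - 3 = 141.
Step 3. [((x - 9)^2) - 3 = 141] add 3: x sits inside (… - 3) ⇒ sub: (x - 9)^2 = 144.
Step 4. [(x - 9)^2 = 144] √ both sides: 144 ≥ 0 gives two branches. So sqrt: x - 9 = 12 or -12.
Step 5. [x - 9 = 12 or -12] the outer -9 inverts by adding 9, so sub: x = 21 or -3.

Answer: x ∈ {-3, 21}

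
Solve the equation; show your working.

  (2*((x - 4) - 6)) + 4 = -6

Step 1. [(2*((x - 4) - 6)) + 4 = -6] 2 | LHS and 2 | -6: pull 2 out, so factor: ((x - 4) - 6) + 2 = -3.
Step 2. [((x - 4) - 6) + 2 = -3] subtract 2: x sits inside (… + 2). So sub: (x - 4) - 6 = -5.
Step 3. [(x - 4) - 6 = -5] -6 is outermost — add 6 both sides ⇒ sub: x - 4 = 1.
Step 4. [x - 4 = 1] -4 is outermost — add 4 both sides, so sub: x = 5.

Answer: x ∈ {5}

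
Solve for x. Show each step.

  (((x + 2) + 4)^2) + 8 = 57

Step 1. [(((x + 2) + 4)^2) + 8 = 57] 8 comes off first (subtract 8). So sub: ((x + 2) + 4)^2 = 49.
Step 2. [((x + 2) + 4)^2 = 49] LHS squared, RHS 49 ≥ 0: apply √ (±). So sqrt: (x + 2) + 4 = 7 or -7.
Step 3. [(x + 2) + 4 = 7 or -7] +4 is outermost — subtract 4 both sides. So sub: x + 2 = 3 or -11.
Step 4. [x + 2 = 3 or -11] 2 comes off first (subtract 2), so sub: x = 1 or -13.

Answer: x ∈ {-13, 1}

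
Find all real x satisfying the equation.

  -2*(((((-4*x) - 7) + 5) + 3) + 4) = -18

Step 1. [-2*(((((-4*x) - 7) + 5) + 3) + 4) = -18] -2 out front; divide by -2. So div: ((((-4*x) - 7) + 5) + 3) + 4 = 9.
Step 2. [((((-4*x) - 7) + 5) + 3) + 4 = 9] subtract 4: x sits inside (… + 4). So sub: (((-4*x) - 7) + 5) + 3 = 5.
Step 3. [(((-4*x) - 7) + 5) + 3 = 5] subtract 3: x sits inside (… + 3) ⇒ sub: ((-4*x) - 7) + 5 = 2.
Step 4. [((-4*x) - 7) + 5 = 2] subtract 5: x sits inside (… + 5), so sub: (-4*x) - 7 = -3.
Step 5. [(-4*x) - 7 = -3] 7 comes off first (add 7), so sub: -4*x = 4.
Step 6. [-4*x = 4] divide by the outer -4 ⇒ div: x = -1.

Answer: x ∈ {-1}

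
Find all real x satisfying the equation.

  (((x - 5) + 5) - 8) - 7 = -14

Step 1. [(((x - 5) + 5) - 8) - 7 = -14] -7 is outermost — add 7 both sides. So sub: ((x - 5) + 5) - 8 = -7.
Step 2. [((x - 5) + 5) - 8 = -7] add 8: x sits inside (… - 8), so sub: (x - 5) + 5 = 1.
Step 3. [(x - 5) + 5 = 1] the outer +5 inverts by subtracting 5 ⇒ sub: x - 5 = -4.
Step 4. [x - 5 = -4] peel the -5: add 5 from each side. So sub: x = 1.

Answer: x ∈ {1}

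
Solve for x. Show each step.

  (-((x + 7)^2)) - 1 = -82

Step 1. [(-((x + 7)^2)) - 1 = -82] add 1: x sits inside (… - 1) ⇒ sub: -((x + 7)^2) = -81.
Step 2. [-((x + 7)^2) = -81] LHS negated; negate both sides, so neg: (x + 7)^2 = 81.
Step 3. [(x + 7)^2 = 81] √ both sides: 81 ≥ 0 gives two branches ⇒ sqrt: x + 7 = 9 or -9.
Step 4. [x + 7 = 9 or -9] peel the +7: subtract 7 from each side. So sub: x = 2 or -16.

Answer: x ∈ {-16, 2}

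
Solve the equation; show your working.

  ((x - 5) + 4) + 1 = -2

Step 1. [((x - 5) + 4) + 1 = -2] the outer +1 inverts by subtracting 1 ⇒ sub: (x - 5) + 4 = -3.
Step 2. [(x - 5) + 4 = -3] subtract 4: x sits inside (… + 4). So sub: x - 5 = -7.
Step 3. [x - 5 = -7] -5 is outermost — add 5 both sides ⇒ sub: x = -2.

Answer: x ∈ {-2}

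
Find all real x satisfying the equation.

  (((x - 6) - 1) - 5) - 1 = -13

Step 1. [(((x - 6) - 1) - 5) - 1 = -13] the outer -1 inverts by adding 1 ⇒ sub: ((x - 6) - 1) - 5 = -12.
Step 2. [((x - 6) - 1) - 5 = -12] -5 is outermost — add 5 both sides. So sub: (x - 6) - 1 = -7.
Step 3. [(x - 6) - 1 = -7] 1 comes off first (add 1) ⇒ sub: x - 6 = -6.
Step 4. [x - 6 = -6] peel the -6: add 6 from each side, so sub: x = 0.

Answer: x ∈ {0}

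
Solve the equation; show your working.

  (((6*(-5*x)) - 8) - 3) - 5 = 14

Step 1. [(((6*(-5*x)) - 8) - 3) - 5 = 14] -5 is outermost — add 5 both sides ⇒ sub: ((6*(-5*x)) - 8) - 3 = 19.
Step 2. [((6*(-5*x)) - 8) - 3 = 19] the outer -3 inverts by adding 3, so sub: (6*(-5*x)) - 8 = 22.
Step 3. [(6*(-5*x)) - 8 = 22] the outer -8 inverts by adding 8. So sub: 6*(-5*x) = 30.
Step 4. [6*(-5*x) = 30] 6 out front; divide by 6. So div: -5*x = 5.
Step 5. [-5*x = 5] -5·(inner) — divide through by -5. So div: x = -1.

Answer: x ∈ {-1}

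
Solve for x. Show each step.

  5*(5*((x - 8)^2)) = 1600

Step 1. [5*(5*((x - 8)^2)) = 1600] LHS = 5·(…); ÷5 both sides ⇒ div: 5*((x - 8)^2) = 320.
Step 2. [5*((x - 8)^2) = 320] divide by the outer 5. So div: (x - 8)^2 = 64.
Step 3. [(x - 8)^2 = 64] LHS squared, RHS 64 ≥ 0: apply √ (±). So sqrt: x - 8 = 8 or -8.
Step 4. [x - 8 = 8 or -8] the outer -8 inverts by adding 8, so sub: x = 16 or 0.

Answer: x ∈ {0, 16}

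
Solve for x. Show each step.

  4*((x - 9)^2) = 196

Step 1. [4*((x - 9)^2) = 196] LHS = 4·(…); ÷4 both sides ⇒ div: (x - 9)^2 = 49.
Step 2. [(x - 9)^2 = 49] LHS squared, RHS 49 ≥ 0: apply √ (±). So sqrt: x - 9 = 7 or -7.
Step 3. [x - 9 = 7 or -7] the outer -9 inverts by adding 9, so sub: x = 16 or 2.

Answer: x ∈ {2, 16}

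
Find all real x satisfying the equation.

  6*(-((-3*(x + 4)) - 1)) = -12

Step 1. [6*(-((-3*(x + 4)) - 1)) = -12] 6 out front; divide by 6. So div: -((-3*(x + 4)) - 1) = -2.
Step 2. [-((-3*(x + 4)) - 1) = -2] LHS negated; negate both sides. So neg: (-3*(x + 4)) - 1 = 2.
Step 3. [(-3*(x + 4)) - 1 = 2] -1 is outermost — add 1 both sides, so sub: -3*(x + 4) = 3.
Step 4. [-3*(x + 4) = 3] divide by the outer -3. So div: x + 4 = -1.
Step 5. [x + 4 = -1] subtract 4: x sits inside (… + 4) ⇒ sub: x = -5.

Answer: x ∈ {-5}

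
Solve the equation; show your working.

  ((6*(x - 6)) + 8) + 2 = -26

Step 1. [((6*(x - 6)) + 8) + 2 = -26] +2 is outermost — subtract 2 both sides ⇒ sub: (6*(x - 6)) + 8 = -28.
Step 2. [(6*(x - 6)) + 8 = -28] peel the +8: subtract 8 from each side ⇒ sub: 6*(x - 6) = -36.
Step 3. [6*(x - 6) = -36] divide by the outer 6. So div: x - 6 = -6.
Step 4. [x - 6 = -6] peel the -6: add 6 from each side, so sub: x = 0.

Answer: x ∈ {0}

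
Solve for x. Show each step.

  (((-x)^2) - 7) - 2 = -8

Step 1. [(((-x)^2) - 7) - 2 = -8] the outer -2 inverts by adding 2. So sub: ((-x)^2) - 7 = -6.
Step 2. [((-x)^2) - 7 = -6] 7 comes off first (add 7). So sub: (-x)^2 = 1.
Step 3. [(-x)^2 = 1] LHS squared, RHS 1 ≥ 0: apply √ (±) ⇒ sqrt: -x = 1 or -1.
Step 4. [-x = 1 or -1] flip signs both sides. So neg: x = -1 or 1.

Answer: x ∈ {-1, 1}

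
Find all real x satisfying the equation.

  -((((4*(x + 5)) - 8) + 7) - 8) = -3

Step 1. [-((((4*(x + 5)) - 8) + 7) - 8) = -3] LHS negated; negate both sides, so neg: (((4*(x + 5)) - 8) + 7) - 8 = 3.
Step 2. [(((4*(x + 5)) - 8) + 7) - 8 = 3] the outer -8 inverts by adding 8. So sub: ((4*(x + 5)) - 8) + 7 = 11.
Step 3. [((4*(x + 5)) - 8) + 7 = 11] +7 is outermost — subtract 7 both sides, so sub: (4*(x + 5)) - 8 = 4.
Step 4. [(4*(x + 5)) - 8 = 4] add 8: x sits inside (… - 8) ⇒ sub: 4*(x + 5) = 12.
Step 5. [4*(x + 5) = 12] 4·(inner) — divide through by 4 ⇒ div: x + 5 = 3.
Step 6. [x + 5 = 3] subtract 5: x sits inside (… + 5). So sub: x = -2.

Answer: x ∈ {-2}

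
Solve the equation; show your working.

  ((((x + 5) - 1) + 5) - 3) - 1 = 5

Step 1. [((((x + 5) - 1) + 5) - 3) - 1 = 5] add 1: x sits inside (… - 1) ⇒ sub: (((x + 5) - 1) + 5) - 3 = 6.
Step 2. [(((x + 5) - 1) + 5) - 3 = 6] -3 is outermost — add 3 both sides ⇒ sub: ((x + 5) - 1) + 5 = 9.
Step 3. [((x + 5) - 1) + 5 = 9] 5 comes off first (subtract 5) ⇒ sub: (x + 5) - 1 = 4.
Step 4. [(x + 5) - 1 = 4] 1 comes off first (add 1), so sub: x + 5 = 5.
Step 5. [x + 5 = 5] 5 comes off first (subtract 5), so sub: x = 0.

Answer: x ∈ {0}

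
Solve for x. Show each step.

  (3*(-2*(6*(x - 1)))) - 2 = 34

Step 1. [(3*(-2*(6*(x - 1)))) - 2 = 34] 2 comes off first (add 2). So sub: 3*(-2*(6*(x - 1))) = 36.
Step 2. [3*(-2*(6*(x - 1))) = 36] 3·(inner) — divide through by 3. So div: -2*(6*(x - 1)) = 12.
Step 3. [-2*(6*(x - 1)) = 12] -2·(inner) — divide through by -2. So div: 6*(x - 1) = -6.
Step 4. [6*(x - 1) = -6] 6·(inner) — divide through by 6, so div: x - 1 = -1.
Step 5. [x - 1 = -1] the outer -1 inverts by adding 1. So sub: x = 0.

Answer: x ∈ {0}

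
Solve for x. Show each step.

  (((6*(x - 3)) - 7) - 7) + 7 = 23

Step 1. [(((6*(x - 3)) - 7) - 7) + 7 = 23] peel the +7: subtract 7 from each side, so sub: ((6*(x - 3)) - 7) - 7 = 16.
Step 2. [((6*(x - 3)) - 7) - 7 = 16] the outer -7 inverts by adding 7. So sub: (6*(x - 3)) - 7 = 23.
Step 3. [(6*(x - 3)) - 7 = 23] add 7: x sits inside (… - 7), so sub: 6*(x - 3) = 30.
Step 4. [6*(x - 3) = 30] leading coefficient 6: divide by 6. So div: x - 3 = 5.
Step 5. [x - 3 = 5] the outer -3 inverts by adding 3. So sub: x = 8.

Answer: x ∈ {8}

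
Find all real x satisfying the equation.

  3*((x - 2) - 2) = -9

Step 1. [3*((x - 2) - 2) = -9] 3·(inner) — divide through by 3. So div: (x - 2) - 2 = -3.
Step 2. [(x - 2) - 2 = -3] the outer -2 inverts by adding 2 ⇒ sub: x - 2 = -1.
Step 3. [x - 2 = -1] the outer -2 inverts by adding 2. So sub: x = 1.

Answer: x ∈ {1}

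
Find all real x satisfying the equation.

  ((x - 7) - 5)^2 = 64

Step 1. [((x - 7) - 5)^2 = 64] 64 ≥ 0, LHS is (·)² — take ±√. So sqrt: (x - 7) - 5 = 8 or -8.
Step 2. [(x - 7) - 5 = 8 or -8] peel the -5: add 5 from each side. So sub: x - 7 = 13 or -3.
Step 3. [x - 7 = 13 or -3] peel the -7: add 7 from each side. So sub: x = 20 or 4.

Answer: x ∈ {4, 20}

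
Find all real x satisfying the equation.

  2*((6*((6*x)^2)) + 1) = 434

Step 1. [2*((6*((6*x)^2)) + 1) = 434] 2 out front; divide by 2. So div: (6*((6*x)^2)) + 1 = 217.
Step 2. [(6*((6*x)^2)) + 1 = 217] 1 comes off first (subtract 1), so sub: 6*((6*x)^2) = 216.
Step 3. [6*((6*x)^2) = 216] divide by the outer 6, so div: (6*x)^2 = 36.
Step 4. [(6*x)^2 = 36] √ both sides: 36 ≥ 0 gives two branches ⇒ sqrt: 6*x = 6 or -6.
Step 5. [6*x = 6 or -6] LHS = 6·(…); ÷6 both sides ⇒ div: x = 1 or -1.

Answer: x ∈ {-1, 1}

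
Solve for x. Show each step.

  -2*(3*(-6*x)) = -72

Step 1. [-2*(3*(-6*x)) = -72] -2·(inner) — divide through by -2 ⇒ div: 3*(-6*x) = 36.
Step 2. [3*(-6*x) = 36] 3·(inner) — divide through by 3 ⇒ div: -6*x = 12.
Step 3. [-6*x = 12] LHS = -6·(…); ÷-6 both sides. So div: x = -2.

Answer: x ∈ {-2}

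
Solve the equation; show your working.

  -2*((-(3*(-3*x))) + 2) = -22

Step 1. [-2*((-(3*(-3*x))) + 2) = -22] divide by the outer -2, so div: (-(3*(-3*x))) + 2 = 11.
Step 2. [(-(3*(-3*x))) + 2 = 11] the outer +2 inverts by subtracting 2. So sub: -(3*(-3*x)) = 9.
Step 3. [-(3*(-3*x)) = 9] LHS negated; negate both sides. So neg: 3*(-3*x) = -9.
Step 4. [3*(-3*x) = -9] leading coefficient 3: divide by 3 ⇒ div: -3*x = -3.
Step 5. [-3*x = -3] LHS = -3·(…); ÷-3 both sides ⇒ div: x = 1.

Answer: x ∈ {1}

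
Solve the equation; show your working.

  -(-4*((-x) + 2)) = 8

Step 1. [-(-4*((-x) + 2)) = 8] flip signs both sides. So neg: -4*((-x) + 2) = -8.
Step 2. [-4*((-x) + 2) = -8] -4·(inner) — divide through by -4 ⇒ div: (-x) + 2 = 2.
Step 3. [(-x) + 2 = 2] subtract 2: x sits inside (… + 2). So sub: -x = 0.
Step 4. [-x = 0] leading − — multiply by −1 ⇒ neg: x = 0.

Answer: x ∈ {0}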